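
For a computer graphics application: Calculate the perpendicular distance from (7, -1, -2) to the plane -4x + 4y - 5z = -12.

distance = |a·x₀ + b·y₀ + c·z₀ - d| / √(a² + b² + c²)
  = |(-4)·7 + 4·(-1) + (-5)·(-2) - (-12)| / √((-4)² + 4² + (-5)²)
  = |-28 - 4 + 10 + 12| / √(16 + 16 + 25)
  = |-10| / √57
  = 10 / 7.55
  ≈ 1.325

1.325


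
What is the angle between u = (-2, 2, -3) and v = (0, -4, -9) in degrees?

u·v = (-2)·0 + 2·(-4) + (-3)·(-9) = 0 - 8 + 27 = 19
|u| = √((-2)² + 2² + (-3)²) = √17 ≈ 4.123
|v| = √(0² + (-4)² + (-9)²) = √97 ≈ 9.849
cos θ = (u·v)/(|u||v|) = 19/(4.123·9.849) ≈ 0.4679
θ = arccos(0.4679) ≈ 62.1°

62.1°


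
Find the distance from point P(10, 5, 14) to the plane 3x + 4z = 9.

distance = |a·x₀ + b·y₀ + c·z₀ - d| / √(a² + b² + c²)
  = |3·10 + 0·5 + 4·14 - 9| / √(3² + 0² + 4²)
  = |30 + 0 + 56 - 9| / √(9 + 0 + 16)
  = |77| / √25
  = 77 / 5
  ≈ 15.4

15.4


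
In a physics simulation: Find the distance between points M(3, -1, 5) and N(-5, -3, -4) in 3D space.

d = √[(x₂-x₁)² + (y₂-y₁)² + (z₂-z₁)²]
  = √[(-8)² + (-2)² + (-9)²]
  = √[64 + 4 + 81]
  = √149
  ≈ 12.21

12.21


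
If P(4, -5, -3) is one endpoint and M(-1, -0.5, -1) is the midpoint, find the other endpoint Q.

Q = 2M - P
  = (2·(-1) - 4, 2·(-0.5) - (-5), 2·(-1) - (-3))
  = (-2 - 4, -1 + 5, -2 + 3)
  = (-6, 4, 1)

(-6, 4, 1)


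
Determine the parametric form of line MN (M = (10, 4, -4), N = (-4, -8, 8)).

Direction vector d = N - M = (-4 - 10, -8 - 4, 8 + 4) = (-14, -12, 12)
Parametric form r = M + t·d:
x = 10 - 14t, y = 4 - 12t, z = -4 + 12t

x = 10 - 14t, y = 4 - 12t, z = -4 + 12t


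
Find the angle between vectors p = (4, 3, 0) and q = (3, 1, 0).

p·q = 4·3 + 3·1 + 0·0 = 12 + 3 + 0 = 15
|p| = √(4² + 3² + 0²) = √25 ≈ 5
|q| = √(3² + 1² + 0²) = √10 ≈ 3.162
cos θ = (p·q)/(|p||q|) = 15/(5·3.162) ≈ 0.9487
θ = arccos(0.9487) ≈ 18.43°

18.43°


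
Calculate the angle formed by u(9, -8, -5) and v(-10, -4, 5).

u·v = 9·(-10) + (-8)·(-4) + (-5)·5 = -90 + 32 - 25 = -83
|u| = √(9² + (-8)² + (-5)²) = √170 ≈ 13.04
|v| = √((-10)² + (-4)² + 5²) = √141 ≈ 11.87
cos θ = (u·v)/(|u||v|) = -83/(13.04·11.87) ≈ -0.5361
θ = arccos(-0.5361) ≈ 122.4°

122.4°


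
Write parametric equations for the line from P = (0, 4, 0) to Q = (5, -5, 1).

Direction vector d = Q - P = (5 + 0, -5 - 4, 1 + 0) = (5, -9, 1)
Parametric form r = P + t·d:
x = 0 + 5t, y = 4 - 9t, z = 0 + t

x = 0 + 5t, y = 4 - 9t, z = 0 + t


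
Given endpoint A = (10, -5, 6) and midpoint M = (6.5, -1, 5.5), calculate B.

B = 2M - A
  = (2·6.5 - 10, 2·(-1) - (-5), 2·5.5 - 6)
  = (13 - 10, -2 + 5, 11 - 6)
  = (3, 3, 5)

(3, 3, 5)


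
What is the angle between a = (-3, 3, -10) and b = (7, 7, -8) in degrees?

a·b = (-3)·7 + 3·7 + (-10)·(-8) = -21 + 21 + 80 = 80
|a| = √((-3)² + 3² + (-10)²) = √118 ≈ 10.86
|b| = √(7² + 7² + (-8)²) = √162 ≈ 12.73
cos θ = (a·b)/(|a||b|) = 80/(10.86·12.73) ≈ 0.5786
θ = arccos(0.5786) ≈ 54.65°

54.65°


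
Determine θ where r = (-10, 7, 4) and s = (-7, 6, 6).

r·s = (-10)·(-7) + 7·6 + 4·6 = 70 + 42 + 24 = 136
|r| = √((-10)² + 7² + 4²) = √165 ≈ 12.85
|s| = √((-7)² + 6² + 6²) = √121 ≈ 11
cos θ = (r·s)/(|r||s|) = 136/(12.85·11) ≈ 0.9625
θ = arccos(0.9625) ≈ 15.74°

15.74°


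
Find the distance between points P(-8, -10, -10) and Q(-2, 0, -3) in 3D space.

d = √[(x₂-x₁)² + (y₂-y₁)² + (z₂-z₁)²]
  = √[6² + 10² + 7²]
  = √[36 + 100 + 49]
  = √185
  ≈ 13.6

13.6


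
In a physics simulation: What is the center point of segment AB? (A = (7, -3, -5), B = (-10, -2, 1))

M = ((x₁+x₂)/2, (y₁+y₂)/2, (z₁+z₂)/2)
  = ((7 - 10)/2, (-3 - 2)/2, (-5 + 1)/2)
  = (-3/2, -5/2, -4/2)
  = (-1.5, -2.5, -2)

(-1.5, -2.5, -2)


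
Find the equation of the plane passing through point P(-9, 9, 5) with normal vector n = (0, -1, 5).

The plane through P with normal n = (a, b, c) satisfies n·(r - P) = 0,
i.e. ax + by + cz = a·x₀ + b·y₀ + c·z₀.
d = 0·(-9) + (-1)·9 + 5·5
  = 0 - 9 + 25
  = 16
Equation: -y + 5z = 16

-y + 5z = 16


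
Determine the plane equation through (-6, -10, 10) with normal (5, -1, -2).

The plane through P with normal n = (a, b, c) satisfies n·(r - P) = 0,
i.e. ax + by + cz = a·x₀ + b·y₀ + c·z₀.
d = 5·(-6) + (-1)·(-10) + (-2)·10
  = -30 + 10 - 20
  = -40
Equation: 5x - y - 2z = -40

5x - y - 2z = -40


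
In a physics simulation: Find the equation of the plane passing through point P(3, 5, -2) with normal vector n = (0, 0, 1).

The plane through P with normal n = (a, b, c) satisfies n·(r - P) = 0,
i.e. ax + by + cz = a·x₀ + b·y₀ + c·z₀.
d = 0·3 + 0·5 + 1·(-2)
  = 0 + 0 - 2
  = -2
Equation: z = -2

z = -2


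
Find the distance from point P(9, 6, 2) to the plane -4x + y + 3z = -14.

distance = |a·x₀ + b·y₀ + c·z₀ - d| / √(a² + b² + c²)
  = |(-4)·9 + 1·6 + 3·2 - (-14)| / √((-4)² + 1² + 3²)
  = |-36 + 6 + 6 + 14| / √(16 + 1 + 9)
  = |-10| / √26
  = 10 / 5.099
  ≈ 1.961

1.961


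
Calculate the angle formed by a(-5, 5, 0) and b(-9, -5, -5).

a·b = (-5)·(-9) + 5·(-5) + 0·(-5) = 45 - 25 + 0 = 20
|a| = √((-5)² + 5² + 0²) = √50 ≈ 7.071
|b| = √((-9)² + (-5)² + (-5)²) = √131 ≈ 11.45
cos θ = (a·b)/(|a||b|) = 20/(7.071·11.45) ≈ 0.2471
θ = arccos(0.2471) ≈ 75.69°

75.69°


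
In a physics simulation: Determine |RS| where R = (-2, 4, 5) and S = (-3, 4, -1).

d = √[(x₂-x₁)² + (y₂-y₁)² + (z₂-z₁)²]
  = √[(-1)² + 0² + (-6)²]
  = √[1 + 0 + 36]
  = √37
  ≈ 6.083

6.083


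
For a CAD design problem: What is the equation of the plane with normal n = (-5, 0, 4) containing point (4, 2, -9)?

The plane through P with normal n = (a, b, c) satisfies n·(r - P) = 0,
i.e. ax + by + cz = a·x₀ + b·y₀ + c·z₀.
d = (-5)·4 + 0·2 + 4·(-9)
  = -20 + 0 - 36
  = -56
Equation: -5x + 4z = -56

-5x + 4z = -56


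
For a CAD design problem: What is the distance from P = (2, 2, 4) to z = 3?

distance = |a·x₀ + b·y₀ + c·z₀ - d| / √(a² + b² + c²)
  = |0·2 + 0·2 + 1·4 - 3| / √(0² + 0² + 1²)
  = |0 + 0 + 4 - 3| / √(0 + 0 + 1)
  = |1| / √1
  = 1 / 1
  ≈ 1

1


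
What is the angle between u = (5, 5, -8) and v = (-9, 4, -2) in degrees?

u·v = 5·(-9) + 5·4 + (-8)·(-2) = -45 + 20 + 16 = -9
|u| = √(5² + 5² + (-8)²) = √114 ≈ 10.68
|v| = √((-9)² + 4² + (-2)²) = √101 ≈ 10.05
cos θ = (u·v)/(|u||v|) = -9/(10.68·10.05) ≈ -0.08387
θ = arccos(-0.08387) ≈ 94.81°

94.81°


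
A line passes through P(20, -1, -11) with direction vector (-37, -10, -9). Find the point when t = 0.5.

P(t) = P + t·d
  = (20 + (-37)·0.5, -1 + (-10)·0.5, -11 + (-9)·0.5)
  = (20 - 18.5, -1 - 5, -11 - 4.5)
  = (1.5, -6, -15.5)

(1.5, -6, -15.5)


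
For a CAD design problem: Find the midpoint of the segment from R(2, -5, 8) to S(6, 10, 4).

M = ((x₁+x₂)/2, (y₁+y₂)/2, (z₁+z₂)/2)
  = ((2 + 6)/2, (-5 + 10)/2, (8 + 4)/2)
  = (8/2, 5/2, 12/2)
  = (4, 2.5, 6)

(4, 2.5, 6)


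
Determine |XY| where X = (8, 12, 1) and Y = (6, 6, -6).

d = √[(x₂-x₁)² + (y₂-y₁)² + (z₂-z₁)²]
  = √[(-2)² + (-6)² + (-7)²]
  = √[4 + 36 + 49]
  = √89
  ≈ 9.434

9.434


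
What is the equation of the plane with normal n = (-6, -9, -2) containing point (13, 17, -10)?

The plane through P with normal n = (a, b, c) satisfies n·(r - P) = 0,
i.e. ax + by + cz = a·x₀ + b·y₀ + c·z₀.
d = (-6)·13 + (-9)·17 + (-2)·(-10)
  = -78 - 153 + 20
  = -211
Equation: -6x - 9y - 2z = -211

-6x - 9y - 2z = -211


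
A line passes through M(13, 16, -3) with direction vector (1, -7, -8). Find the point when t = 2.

P(t) = M + t·d
  = (13 + 1·2, 16 + (-7)·2, -3 + (-8)·2)
  = (13 + 2, 16 - 14, -3 - 16)
  = (15, 2, -19)

(15, 2, -19)


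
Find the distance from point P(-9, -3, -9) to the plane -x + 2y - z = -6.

distance = |a·x₀ + b·y₀ + c·z₀ - d| / √(a² + b² + c²)
  = |(-1)·(-9) + 2·(-3) + (-1)·(-9) - (-6)| / √((-1)² + 2² + (-1)²)
  = |9 - 6 + 9 + 6| / √(1 + 4 + 1)
  = |18| / √6
  = 18 / 2.449
  ≈ 7.348

7.348


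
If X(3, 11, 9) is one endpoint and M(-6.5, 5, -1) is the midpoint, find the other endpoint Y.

Y = 2M - X
  = (2·(-6.5) - 3, 2·5 - 11, 2·(-1) - 9)
  = (-13 - 3, 10 - 11, -2 - 9)
  = (-16, -1, -11)

(-16, -1, -11)


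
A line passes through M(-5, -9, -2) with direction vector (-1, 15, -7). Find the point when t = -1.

P(t) = M + t·d
  = (-5 + (-1)·(-1), -9 + 15·(-1), -2 + (-7)·(-1))
  = (-5 + 1, -9 - 15, -2 + 7)
  = (-4, -24, 5)

(-4, -24, 5)


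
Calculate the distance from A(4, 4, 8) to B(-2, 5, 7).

d = √[(x₂-x₁)² + (y₂-y₁)² + (z₂-z₁)²]
  = √[(-6)² + 1² + (-1)²]
  = √[36 + 1 + 1]
  = √38
  ≈ 6.164

6.164


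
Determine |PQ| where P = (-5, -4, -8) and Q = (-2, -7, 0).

d = √[(x₂-x₁)² + (y₂-y₁)² + (z₂-z₁)²]
  = √[3² + (-3)² + 8²]
  = √[9 + 9 + 64]
  = √82
  ≈ 9.055

9.055


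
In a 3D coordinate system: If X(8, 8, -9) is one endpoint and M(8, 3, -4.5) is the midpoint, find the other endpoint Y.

Y = 2M - X
  = (2·8 - 8, 2·3 - 8, 2·(-4.5) - (-9))
  = (16 - 8, 6 - 8, -9 + 9)
  = (8, -2, 0)

(8, -2, 0)


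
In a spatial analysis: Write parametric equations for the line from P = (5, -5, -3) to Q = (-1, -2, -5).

Direction vector d = Q - P = (-1 - 5, -2 + 5, -5 + 3) = (-6, 3, -2)
Parametric form r = P + t·d:
x = 5 - 6t, y = -5 + 3t, z = -3 - 2t

x = 5 - 6t, y = -5 + 3t, z = -3 - 2t


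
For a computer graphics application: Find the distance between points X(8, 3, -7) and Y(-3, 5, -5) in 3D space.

d = √[(x₂-x₁)² + (y₂-y₁)² + (z₂-z₁)²]
  = √[(-11)² + 2² + 2²]
  = √[121 + 4 + 4]
  = √129
  ≈ 11.36

11.36


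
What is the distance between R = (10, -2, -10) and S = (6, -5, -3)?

d = √[(x₂-x₁)² + (y₂-y₁)² + (z₂-z₁)²]
  = √[(-4)² + (-3)² + 7²]
  = √[16 + 9 + 49]
  = √74
  ≈ 8.602

8.602


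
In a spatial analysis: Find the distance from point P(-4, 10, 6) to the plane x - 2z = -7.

distance = |a·x₀ + b·y₀ + c·z₀ - d| / √(a² + b² + c²)
  = |1·(-4) + 0·10 + (-2)·6 - (-7)| / √(1² + 0² + (-2)²)
  = |-4 + 0 - 12 + 7| / √(1 + 0 + 4)
  = |-9| / √5
  = 9 / 2.236
  ≈ 4.025

4.025


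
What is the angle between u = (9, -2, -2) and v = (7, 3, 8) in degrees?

u·v = 9·7 + (-2)·3 + (-2)·8 = 63 - 6 - 16 = 41
|u| = √(9² + (-2)² + (-2)²) = √89 ≈ 9.434
|v| = √(7² + 3² + 8²) = √122 ≈ 11.05
cos θ = (u·v)/(|u||v|) = 41/(9.434·11.05) ≈ 0.3935
θ = arccos(0.3935) ≈ 66.83°

66.83°


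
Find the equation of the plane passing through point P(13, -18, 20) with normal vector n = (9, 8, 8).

The plane through P with normal n = (a, b, c) satisfies n·(r - P) = 0,
i.e. ax + by + cz = a·x₀ + b·y₀ + c·z₀.
d = 9·13 + 8·(-18) + 8·20
  = 117 - 144 + 160
  = 133
Equation: 9x + 8y + 8z = 133

9x + 8y + 8z = 133


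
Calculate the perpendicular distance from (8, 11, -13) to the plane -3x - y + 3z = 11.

distance = |a·x₀ + b·y₀ + c·z₀ - d| / √(a² + b² + c²)
  = |(-3)·8 + (-1)·11 + 3·(-13) - 11| / √((-3)² + (-1)² + 3²)
  = |-24 - 11 - 39 - 11| / √(9 + 1 + 9)
  = |-85| / √19
  = 85 / 4.359
  ≈ 19.5

19.5


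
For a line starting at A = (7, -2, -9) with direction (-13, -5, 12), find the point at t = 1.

P(t) = A + t·d
  = (7 + (-13)·1, -2 + (-5)·1, -9 + 12·1)
  = (7 - 13, -2 - 5, -9 + 12)
  = (-6, -7, 3)

(-6, -7, 3)


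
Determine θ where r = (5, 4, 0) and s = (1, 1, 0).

r·s = 5·1 + 4·1 + 0·0 = 5 + 4 + 0 = 9
|r| = √(5² + 4² + 0²) = √41 ≈ 6.403
|s| = √(1² + 1² + 0²) = √2 ≈ 1.414
cos θ = (r·s)/(|r||s|) = 9/(6.403·1.414) ≈ 0.9939
θ = arccos(0.9939) ≈ 6.34°

6.34°


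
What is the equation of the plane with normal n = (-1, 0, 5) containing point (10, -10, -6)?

The plane through P with normal n = (a, b, c) satisfies n·(r - P) = 0,
i.e. ax + by + cz = a·x₀ + b·y₀ + c·z₀.
d = (-1)·10 + 0·(-10) + 5·(-6)
  = -10 + 0 - 30
  = -40
Equation: -x + 5z = -40

-x + 5z = -40


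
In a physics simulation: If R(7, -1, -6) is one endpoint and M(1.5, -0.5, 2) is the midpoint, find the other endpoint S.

S = 2M - R
  = (2·1.5 - 7, 2·(-0.5) - (-1), 2·2 - (-6))
  = (3 - 7, -1 + 1, 4 + 6)
  = (-4, 0, 10)

(-4, 0, 10)


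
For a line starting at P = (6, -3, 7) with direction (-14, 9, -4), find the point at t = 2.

P(t) = P + t·d
  = (6 + (-14)·2, -3 + 9·2, 7 + (-4)·2)
  = (6 - 28, -3 + 18, 7 - 8)
  = (-22, 15, -1)

(-22, 15, -1)


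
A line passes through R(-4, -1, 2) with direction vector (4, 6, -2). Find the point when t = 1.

P(t) = R + t·d
  = (-4 + 4·1, -1 + 6·1, 2 + (-2)·1)
  = (-4 + 4, -1 + 6, 2 - 2)
  = (0, 5, 0)

(0, 5, 0)


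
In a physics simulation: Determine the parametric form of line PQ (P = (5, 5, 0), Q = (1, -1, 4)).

Direction vector d = Q - P = (1 - 5, -1 - 5, 4 + 0) = (-4, -6, 4)
Parametric form r = P + t·d:
x = 5 - 4t, y = 5 - 6t, z = 0 + 4t

x = 5 - 4t, y = 5 - 6t, z = 0 + 4t


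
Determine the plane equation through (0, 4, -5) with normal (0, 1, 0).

The plane through P with normal n = (a, b, c) satisfies n·(r - P) = 0,
i.e. ax + by + cz = a·x₀ + b·y₀ + c·z₀.
d = 0·0 + 1·4 + 0·(-5)
  = 0 + 4 + 0
  = 4
Equation: y = 4

y = 4


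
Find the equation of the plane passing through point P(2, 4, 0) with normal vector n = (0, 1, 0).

The plane through P with normal n = (a, b, c) satisfies n·(r - P) = 0,
i.e. ax + by + cz = a·x₀ + b·y₀ + c·z₀.
d = 0·2 + 1·4 + 0·0
  = 0 + 4 + 0
  = 4
Equation: y = 4

y = 4


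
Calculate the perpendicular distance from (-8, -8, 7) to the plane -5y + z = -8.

distance = |a·x₀ + b·y₀ + c·z₀ - d| / √(a² + b² + c²)
  = |0·(-8) + (-5)·(-8) + 1·7 - (-8)| / √(0² + (-5)² + 1²)
  = |0 + 40 + 7 + 8| / √(0 + 25 + 1)
  = |55| / √26
  = 55 / 5.099
  ≈ 10.79

10.79


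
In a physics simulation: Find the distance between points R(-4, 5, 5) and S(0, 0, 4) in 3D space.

d = √[(x₂-x₁)² + (y₂-y₁)² + (z₂-z₁)²]
  = √[4² + (-5)² + (-1)²]
  = √[16 + 25 + 1]
  = √42
  ≈ 6.481

6.481


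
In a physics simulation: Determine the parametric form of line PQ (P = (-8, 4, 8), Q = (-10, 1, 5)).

Direction vector d = Q - P = (-10 + 8, 1 - 4, 5 - 8) = (-2, -3, -3)
Parametric form r = P + t·d:
x = -8 - 2t, y = 4 - 3t, z = 8 - 3t

x = -8 - 2t, y = 4 - 3t, z = 8 - 3t


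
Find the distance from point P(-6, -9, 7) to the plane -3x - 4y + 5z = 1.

distance = |a·x₀ + b·y₀ + c·z₀ - d| / √(a² + b² + c²)
  = |(-3)·(-6) + (-4)·(-9) + 5·7 - 1| / √((-3)² + (-4)² + 5²)
  = |18 + 36 + 35 - 1| / √(9 + 16 + 25)
  = |88| / √50
  = 88 / 7.071
  ≈ 12.45

12.45


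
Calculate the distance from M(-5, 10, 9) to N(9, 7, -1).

d = √[(x₂-x₁)² + (y₂-y₁)² + (z₂-z₁)²]
  = √[14² + (-3)² + (-10)²]
  = √[196 + 9 + 100]
  = √305
  ≈ 17.46

17.46


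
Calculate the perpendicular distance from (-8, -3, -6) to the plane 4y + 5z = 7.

distance = |a·x₀ + b·y₀ + c·z₀ - d| / √(a² + b² + c²)
  = |0·(-8) + 4·(-3) + 5·(-6) - 7| / √(0² + 4² + 5²)
  = |0 - 12 - 30 - 7| / √(0 + 16 + 25)
  = |-49| / √41
  = 49 / 6.403
  ≈ 7.653

7.653


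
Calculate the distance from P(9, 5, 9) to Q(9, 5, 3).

d = √[(x₂-x₁)² + (y₂-y₁)² + (z₂-z₁)²]
  = √[0² + 0² + (-6)²]
  = √[0 + 0 + 36]
  = √36
  ≈ 6

6


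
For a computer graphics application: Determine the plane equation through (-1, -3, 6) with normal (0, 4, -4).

The plane through P with normal n = (a, b, c) satisfies n·(r - P) = 0,
i.e. ax + by + cz = a·x₀ + b·y₀ + c·z₀.
d = 0·(-1) + 4·(-3) + (-4)·6
  = 0 - 12 - 24
  = -36
Equation: 4y - 4z = -36

4y - 4z = -36


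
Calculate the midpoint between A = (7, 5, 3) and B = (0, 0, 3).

M = ((x₁+x₂)/2, (y₁+y₂)/2, (z₁+z₂)/2)
  = ((7 + 0)/2, (5 + 0)/2, (3 + 3)/2)
  = (7/2, 5/2, 6/2)
  = (3.5, 2.5, 3)

(3.5, 2.5, 3)


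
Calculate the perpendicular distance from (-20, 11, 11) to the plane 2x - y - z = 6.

distance = |a·x₀ + b·y₀ + c·z₀ - d| / √(a² + b² + c²)
  = |2·(-20) + (-1)·11 + (-1)·11 - 6| / √(2² + (-1)² + (-1)²)
  = |-40 - 11 - 11 - 6| / √(4 + 1 + 1)
  = |-68| / √6
  = 68 / 2.449
  ≈ 27.76

27.76


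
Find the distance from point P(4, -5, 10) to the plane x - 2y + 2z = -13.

distance = |a·x₀ + b·y₀ + c·z₀ - d| / √(a² + b² + c²)
  = |1·4 + (-2)·(-5) + 2·10 - (-13)| / √(1² + (-2)² + 2²)
  = |4 + 10 + 20 + 13| / √(1 + 4 + 4)
  = |47| / √9
  = 47 / 3
  ≈ 15.67

15.67


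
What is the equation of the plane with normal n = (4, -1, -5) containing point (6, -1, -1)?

The plane through P with normal n = (a, b, c) satisfies n·(r - P) = 0,
i.e. ax + by + cz = a·x₀ + b·y₀ + c·z₀.
d = 4·6 + (-1)·(-1) + (-5)·(-1)
  = 24 + 1 + 5
  = 30
Equation: 4x - y - 5z = 30

4x - y - 5z = 30


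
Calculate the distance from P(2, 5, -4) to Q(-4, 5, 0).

d = √[(x₂-x₁)² + (y₂-y₁)² + (z₂-z₁)²]
  = √[(-6)² + 0² + 4²]
  = √[36 + 0 + 16]
  = √52
  ≈ 7.211

7.211


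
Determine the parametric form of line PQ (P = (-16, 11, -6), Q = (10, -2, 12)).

Direction vector d = Q - P = (10 + 16, -2 - 11, 12 + 6) = (26, -13, 18)
Parametric form r = P + t·d:
x = -16 + 26t, y = 11 - 13t, z = -6 + 18t

x = -16 + 26t, y = 11 - 13t, z = -6 + 18t


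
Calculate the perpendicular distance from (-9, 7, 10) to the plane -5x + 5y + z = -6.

distance = |a·x₀ + b·y₀ + c·z₀ - d| / √(a² + b² + c²)
  = |(-5)·(-9) + 5·7 + 1·10 - (-6)| / √((-5)² + 5² + 1²)
  = |45 + 35 + 10 + 6| / √(25 + 25 + 1)
  = |96| / √51
  = 96 / 7.141
  ≈ 13.44

13.44


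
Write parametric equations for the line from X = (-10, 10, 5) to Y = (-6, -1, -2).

Direction vector d = Y - X = (-6 + 10, -1 - 10, -2 - 5) = (4, -11, -7)
Parametric form r = X + t·d:
x = -10 + 4t, y = 10 - 11t, z = 5 - 7t

x = -10 + 4t, y = 10 - 11t, z = 5 - 7t


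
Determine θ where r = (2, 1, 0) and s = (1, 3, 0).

r·s = 2·1 + 1·3 + 0·0 = 2 + 3 + 0 = 5
|r| = √(2² + 1² + 0²) = √5 ≈ 2.236
|s| = √(1² + 3² + 0²) = √10 ≈ 3.162
cos θ = (r·s)/(|r||s|) = 5/(2.236·3.162) ≈ 0.7071
θ = arccos(0.7071) ≈ 45°

45°


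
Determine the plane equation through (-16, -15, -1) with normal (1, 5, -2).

The plane through P with normal n = (a, b, c) satisfies n·(r - P) = 0,
i.e. ax + by + cz = a·x₀ + b·y₀ + c·z₀.
d = 1·(-16) + 5·(-15) + (-2)·(-1)
  = -16 - 75 + 2
  = -89
Equation: x + 5y - 2z = -89

x + 5y - 2z = -89


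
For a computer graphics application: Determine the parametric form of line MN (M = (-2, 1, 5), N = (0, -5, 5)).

Direction vector d = N - M = (0 + 2, -5 - 1, 5 - 5) = (2, -6, 0)
Parametric form r = M + t·d:
x = -2 + 2t, y = 1 - 6t, z = 5

x = -2 + 2t, y = 1 - 6t, z = 5


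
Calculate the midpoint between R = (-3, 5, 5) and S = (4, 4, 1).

M = ((x₁+x₂)/2, (y₁+y₂)/2, (z₁+z₂)/2)
  = ((-3 + 4)/2, (5 + 4)/2, (5 + 1)/2)
  = (1/2, 9/2, 6/2)
  = (0.5, 4.5, 3)

(0.5, 4.5, 3)


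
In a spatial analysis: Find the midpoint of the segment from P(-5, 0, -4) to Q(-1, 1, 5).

M = ((x₁+x₂)/2, (y₁+y₂)/2, (z₁+z₂)/2)
  = ((-5 - 1)/2, (0 + 1)/2, (-4 + 5)/2)
  = (-6/2, 1/2, 1/2)
  = (-3, 0.5, 0.5)

(-3, 0.5, 0.5)


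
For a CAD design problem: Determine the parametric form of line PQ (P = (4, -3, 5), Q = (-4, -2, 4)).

Direction vector d = Q - P = (-4 - 4, -2 + 3, 4 - 5) = (-8, 1, -1)
Parametric form r = P + t·d:
x = 4 - 8t, y = -3 + t, z = 5 - t

x = 4 - 8t, y = -3 + t, z = 5 - t


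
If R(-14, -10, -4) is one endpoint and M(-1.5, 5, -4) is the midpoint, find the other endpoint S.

S = 2M - R
  = (2·(-1.5) - (-14), 2·5 - (-10), 2·(-4) - (-4))
  = (-3 + 14, 10 + 10, -8 + 4)
  = (11, 20, -4)

(11, 20, -4)


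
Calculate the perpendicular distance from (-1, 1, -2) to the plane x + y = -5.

distance = |a·x₀ + b·y₀ + c·z₀ - d| / √(a² + b² + c²)
  = |1·(-1) + 1·1 + 0·(-2) - (-5)| / √(1² + 1² + 0²)
  = |-1 + 1 + 0 + 5| / √(1 + 1 + 0)
  = |5| / √2
  = 5 / 1.414
  ≈ 3.536

3.536


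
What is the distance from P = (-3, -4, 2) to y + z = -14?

distance = |a·x₀ + b·y₀ + c·z₀ - d| / √(a² + b² + c²)
  = |0·(-3) + 1·(-4) + 1·2 - (-14)| / √(0² + 1² + 1²)
  = |0 - 4 + 2 + 14| / √(0 + 1 + 1)
  = |12| / √2
  = 12 / 1.414
  ≈ 8.485

8.485


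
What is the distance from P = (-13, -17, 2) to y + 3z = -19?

distance = |a·x₀ + b·y₀ + c·z₀ - d| / √(a² + b² + c²)
  = |0·(-13) + 1·(-17) + 3·2 - (-19)| / √(0² + 1² + 3²)
  = |0 - 17 + 6 + 19| / √(0 + 1 + 9)
  = |8| / √10
  = 8 / 3.162
  ≈ 2.53

2.53


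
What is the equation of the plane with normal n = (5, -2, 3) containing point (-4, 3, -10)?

The plane through P with normal n = (a, b, c) satisfies n·(r - P) = 0,
i.e. ax + by + cz = a·x₀ + b·y₀ + c·z₀.
d = 5·(-4) + (-2)·3 + 3·(-10)
  = -20 - 6 - 30
  = -56
Equation: 5x - 2y + 3z = -56

5x - 2y + 3z = -56


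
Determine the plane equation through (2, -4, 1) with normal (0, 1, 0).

The plane through P with normal n = (a, b, c) satisfies n·(r - P) = 0,
i.e. ax + by + cz = a·x₀ + b·y₀ + c·z₀.
d = 0·2 + 1·(-4) + 0·1
  = 0 - 4 + 0
  = -4
Equation: y = -4

y = -4


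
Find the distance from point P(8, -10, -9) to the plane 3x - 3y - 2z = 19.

distance = |a·x₀ + b·y₀ + c·z₀ - d| / √(a² + b² + c²)
  = |3·8 + (-3)·(-10) + (-2)·(-9) - 19| / √(3² + (-3)² + (-2)²)
  = |24 + 30 + 18 - 19| / √(9 + 9 + 4)
  = |53| / √22
  = 53 / 4.69
  ≈ 11.3

11.3


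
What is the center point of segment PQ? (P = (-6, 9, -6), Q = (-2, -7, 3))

M = ((x₁+x₂)/2, (y₁+y₂)/2, (z₁+z₂)/2)
  = ((-6 - 2)/2, (9 - 7)/2, (-6 + 3)/2)
  = (-8/2, 2/2, -3/2)
  = (-4, 1, -1.5)

(-4, 1, -1.5)


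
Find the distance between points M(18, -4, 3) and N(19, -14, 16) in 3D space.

d = √[(x₂-x₁)² + (y₂-y₁)² + (z₂-z₁)²]
  = √[1² + (-10)² + 13²]
  = √[1 + 100 + 169]
  = √270
  ≈ 16.43

16.43


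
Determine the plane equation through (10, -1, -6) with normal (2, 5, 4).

The plane through P with normal n = (a, b, c) satisfies n·(r - P) = 0,
i.e. ax + by + cz = a·x₀ + b·y₀ + c·z₀.
d = 2·10 + 5·(-1) + 4·(-6)
  = 20 - 5 - 24
  = -9
Equation: 2x + 5y + 4z = -9

2x + 5y + 4z = -9


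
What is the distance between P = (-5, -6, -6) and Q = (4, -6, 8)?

d = √[(x₂-x₁)² + (y₂-y₁)² + (z₂-z₁)²]
  = √[9² + 0² + 14²]
  = √[81 + 0 + 196]
  = √277
  ≈ 16.64

16.64


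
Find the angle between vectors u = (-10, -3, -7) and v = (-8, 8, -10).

u·v = (-10)·(-8) + (-3)·8 + (-7)·(-10) = 80 - 24 + 70 = 126
|u| = √((-10)² + (-3)² + (-7)²) = √158 ≈ 12.57
|v| = √((-8)² + 8² + (-10)²) = √228 ≈ 15.1
cos θ = (u·v)/(|u||v|) = 126/(12.57·15.1) ≈ 0.6639
θ = arccos(0.6639) ≈ 48.41°

48.41°


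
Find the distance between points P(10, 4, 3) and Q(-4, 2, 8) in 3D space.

d = √[(x₂-x₁)² + (y₂-y₁)² + (z₂-z₁)²]
  = √[(-14)² + (-2)² + 5²]
  = √[196 + 4 + 25]
  = √225
  ≈ 15

15


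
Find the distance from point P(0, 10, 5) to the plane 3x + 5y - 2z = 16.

distance = |a·x₀ + b·y₀ + c·z₀ - d| / √(a² + b² + c²)
  = |3·0 + 5·10 + (-2)·5 - 16| / √(3² + 5² + (-2)²)
  = |0 + 50 - 10 - 16| / √(9 + 25 + 4)
  = |24| / √38
  = 24 / 6.164
  ≈ 3.893

3.893


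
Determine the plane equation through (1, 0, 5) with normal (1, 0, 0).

The plane through P with normal n = (a, b, c) satisfies n·(r - P) = 0,
i.e. ax + by + cz = a·x₀ + b·y₀ + c·z₀.
d = 1·1 + 0·0 + 0·5
  = 1 + 0 + 0
  = 1
Equation: x = 1

x = 1


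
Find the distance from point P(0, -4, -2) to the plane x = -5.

distance = |a·x₀ + b·y₀ + c·z₀ - d| / √(a² + b² + c²)
  = |1·0 + 0·(-4) + 0·(-2) - (-5)| / √(1² + 0² + 0²)
  = |0 + 0 + 0 + 5| / √(1 + 0 + 0)
  = |5| / √1
  = 5 / 1
  ≈ 5

5


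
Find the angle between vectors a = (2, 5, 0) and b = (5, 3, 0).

a·b = 2·5 + 5·3 + 0·0 = 10 + 15 + 0 = 25
|a| = √(2² + 5² + 0²) = √29 ≈ 5.385
|b| = √(5² + 3² + 0²) = √34 ≈ 5.831
cos θ = (a·b)/(|a||b|) = 25/(5.385·5.831) ≈ 0.7962
θ = arccos(0.7962) ≈ 37.23°

37.23°


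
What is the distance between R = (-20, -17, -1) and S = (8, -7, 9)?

d = √[(x₂-x₁)² + (y₂-y₁)² + (z₂-z₁)²]
  = √[28² + 10² + 10²]
  = √[784 + 100 + 100]
  = √984
  ≈ 31.37

31.37


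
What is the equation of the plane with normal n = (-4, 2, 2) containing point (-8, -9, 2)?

The plane through P with normal n = (a, b, c) satisfies n·(r - P) = 0,
i.e. ax + by + cz = a·x₀ + b·y₀ + c·z₀.
d = (-4)·(-8) + 2·(-9) + 2·2
  = 32 - 18 + 4
  = 18
Equation: -4x + 2y + 2z = 18

-4x + 2y + 2z = 18


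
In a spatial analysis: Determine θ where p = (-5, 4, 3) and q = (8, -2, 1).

p·q = (-5)·8 + 4·(-2) + 3·1 = -40 - 8 + 3 = -45
|p| = √((-5)² + 4² + 3²) = √50 ≈ 7.071
|q| = √(8² + (-2)² + 1²) = √69 ≈ 8.307
cos θ = (p·q)/(|p||q|) = -45/(7.071·8.307) ≈ -0.7661
θ = arccos(-0.7661) ≈ 140°

140°


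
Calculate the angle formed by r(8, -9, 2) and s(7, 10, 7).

r·s = 8·7 + (-9)·10 + 2·7 = 56 - 90 + 14 = -20
|r| = √(8² + (-9)² + 2²) = √149 ≈ 12.21
|s| = √(7² + 10² + 7²) = √198 ≈ 14.07
cos θ = (r·s)/(|r||s|) = -20/(12.21·14.07) ≈ -0.1164
θ = arccos(-0.1164) ≈ 96.69°

96.69°


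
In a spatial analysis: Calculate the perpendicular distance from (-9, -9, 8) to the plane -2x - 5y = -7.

distance = |a·x₀ + b·y₀ + c·z₀ - d| / √(a² + b² + c²)
  = |(-2)·(-9) + (-5)·(-9) + 0·8 - (-7)| / √((-2)² + (-5)² + 0²)
  = |18 + 45 + 0 + 7| / √(4 + 25 + 0)
  = |70| / √29
  = 70 / 5.385
  ≈ 13

13


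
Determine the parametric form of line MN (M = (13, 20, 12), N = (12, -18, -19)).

Direction vector d = N - M = (12 - 13, -18 - 20, -19 - 12) = (-1, -38, -31)
Parametric form r = M + t·d:
x = 13 - t, y = 20 - 38t, z = 12 - 31t

x = 13 - t, y = 20 - 38t, z = 12 - 31t


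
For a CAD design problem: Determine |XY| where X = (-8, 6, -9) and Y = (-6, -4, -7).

d = √[(x₂-x₁)² + (y₂-y₁)² + (z₂-z₁)²]
  = √[2² + (-10)² + 2²]
  = √[4 + 100 + 4]
  = √108
  ≈ 10.39

10.39


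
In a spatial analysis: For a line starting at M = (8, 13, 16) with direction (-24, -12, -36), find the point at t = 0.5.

P(t) = M + t·d
  = (8 + (-24)·0.5, 13 + (-12)·0.5, 16 + (-36)·0.5)
  = (8 - 12, 13 - 6, 16 - 18)
  = (-4, 7, -2)

(-4, 7, -2)


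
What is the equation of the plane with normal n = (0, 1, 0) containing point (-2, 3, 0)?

The plane through P with normal n = (a, b, c) satisfies n·(r - P) = 0,
i.e. ax + by + cz = a·x₀ + b·y₀ + c·z₀.
d = 0·(-2) + 1·3 + 0·0
  = 0 + 3 + 0
  = 3
Equation: y = 3

y = 3


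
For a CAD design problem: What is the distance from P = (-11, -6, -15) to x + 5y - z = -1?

distance = |a·x₀ + b·y₀ + c·z₀ - d| / √(a² + b² + c²)
  = |1·(-11) + 5·(-6) + (-1)·(-15) - (-1)| / √(1² + 5² + (-1)²)
  = |-11 - 30 + 15 + 1| / √(1 + 25 + 1)
  = |-25| / √27
  = 25 / 5.196
  ≈ 4.811

4.811


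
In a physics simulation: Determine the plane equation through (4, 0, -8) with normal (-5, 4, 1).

The plane through P with normal n = (a, b, c) satisfies n·(r - P) = 0,
i.e. ax + by + cz = a·x₀ + b·y₀ + c·z₀.
d = (-5)·4 + 4·0 + 1·(-8)
  = -20 + 0 - 8
  = -28
Equation: -5x + 4y + z = -28

-5x + 4y + z = -28


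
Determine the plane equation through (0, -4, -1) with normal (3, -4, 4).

The plane through P with normal n = (a, b, c) satisfies n·(r - P) = 0,
i.e. ax + by + cz = a·x₀ + b·y₀ + c·z₀.
d = 3·0 + (-4)·(-4) + 4·(-1)
  = 0 + 16 - 4
  = 12
Equation: 3x - 4y + 4z = 12

3x - 4y + 4z = 12


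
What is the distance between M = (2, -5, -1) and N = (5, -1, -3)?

d = √[(x₂-x₁)² + (y₂-y₁)² + (z₂-z₁)²]
  = √[3² + 4² + (-2)²]
  = √[9 + 16 + 4]
  = √29
  ≈ 5.385

5.385


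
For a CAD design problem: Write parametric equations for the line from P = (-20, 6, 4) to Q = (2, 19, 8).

Direction vector d = Q - P = (2 + 20, 19 - 6, 8 - 4) = (22, 13, 4)
Parametric form r = P + t·d:
x = -20 + 22t, y = 6 + 13t, z = 4 + 4t

x = -20 + 22t, y = 6 + 13t, z = 4 + 4t


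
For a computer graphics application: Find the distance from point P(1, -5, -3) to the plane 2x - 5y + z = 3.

distance = |a·x₀ + b·y₀ + c·z₀ - d| / √(a² + b² + c²)
  = |2·1 + (-5)·(-5) + 1·(-3) - 3| / √(2² + (-5)² + 1²)
  = |2 + 25 - 3 - 3| / √(4 + 25 + 1)
  = |21| / √30
  = 21 / 5.477
  ≈ 3.834

3.834


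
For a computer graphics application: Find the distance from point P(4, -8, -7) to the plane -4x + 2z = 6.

distance = |a·x₀ + b·y₀ + c·z₀ - d| / √(a² + b² + c²)
  = |(-4)·4 + 0·(-8) + 2·(-7) - 6| / √((-4)² + 0² + 2²)
  = |-16 + 0 - 14 - 6| / √(16 + 0 + 4)
  = |-36| / √20
  = 36 / 4.472
  ≈ 8.05

8.05


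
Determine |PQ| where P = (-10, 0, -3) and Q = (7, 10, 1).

d = √[(x₂-x₁)² + (y₂-y₁)² + (z₂-z₁)²]
  = √[17² + 10² + 4²]
  = √[289 + 100 + 16]
  = √405
  ≈ 20.12

20.12


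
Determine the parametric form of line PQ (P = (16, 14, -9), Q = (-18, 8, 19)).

Direction vector d = Q - P = (-18 - 16, 8 - 14, 19 + 9) = (-34, -6, 28)
Parametric form r = P + t·d:
x = 16 - 34t, y = 14 - 6t, z = -9 + 28t

x = 16 - 34t, y = 14 - 6t, z = -9 + 28t


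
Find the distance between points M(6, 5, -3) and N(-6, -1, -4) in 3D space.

d = √[(x₂-x₁)² + (y₂-y₁)² + (z₂-z₁)²]
  = √[(-12)² + (-6)² + (-1)²]
  = √[144 + 36 + 1]
  = √181
  ≈ 13.45

13.45


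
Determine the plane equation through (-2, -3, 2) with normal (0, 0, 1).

The plane through P with normal n = (a, b, c) satisfies n·(r - P) = 0,
i.e. ax + by + cz = a·x₀ + b·y₀ + c·z₀.
d = 0·(-2) + 0·(-3) + 1·2
  = 0 + 0 + 2
  = 2
Equation: z = 2

z = 2


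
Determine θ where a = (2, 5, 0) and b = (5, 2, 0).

a·b = 2·5 + 5·2 + 0·0 = 10 + 10 + 0 = 20
|a| = √(2² + 5² + 0²) = √29 ≈ 5.385
|b| = √(5² + 2² + 0²) = √29 ≈ 5.385
cos θ = (a·b)/(|a||b|) = 20/(5.385·5.385) ≈ 0.6897
θ = arccos(0.6897) ≈ 46.4°

46.4°


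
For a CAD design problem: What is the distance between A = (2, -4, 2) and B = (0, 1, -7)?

d = √[(x₂-x₁)² + (y₂-y₁)² + (z₂-z₁)²]
  = √[(-2)² + 5² + (-9)²]
  = √[4 + 25 + 81]
  = √110
  ≈ 10.49

10.49


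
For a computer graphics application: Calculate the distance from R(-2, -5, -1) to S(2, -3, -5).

d = √[(x₂-x₁)² + (y₂-y₁)² + (z₂-z₁)²]
  = √[4² + 2² + (-4)²]
  = √[16 + 4 + 16]
  = √36
  ≈ 6

6


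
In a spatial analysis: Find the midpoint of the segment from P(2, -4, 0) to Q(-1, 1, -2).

M = ((x₁+x₂)/2, (y₁+y₂)/2, (z₁+z₂)/2)
  = ((2 - 1)/2, (-4 + 1)/2, (0 - 2)/2)
  = (1/2, -3/2, -2/2)
  = (0.5, -1.5, -1)

(0.5, -1.5, -1)


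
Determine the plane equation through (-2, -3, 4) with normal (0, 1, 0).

The plane through P with normal n = (a, b, c) satisfies n·(r - P) = 0,
i.e. ax + by + cz = a·x₀ + b·y₀ + c·z₀.
d = 0·(-2) + 1·(-3) + 0·4
  = 0 - 3 + 0
  = -3
Equation: y = -3

y = -3


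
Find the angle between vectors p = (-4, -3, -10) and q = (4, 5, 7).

p·q = (-4)·4 + (-3)·5 + (-10)·7 = -16 - 15 - 70 = -101
|p| = √((-4)² + (-3)² + (-10)²) = √125 ≈ 11.18
|q| = √(4² + 5² + 7²) = √90 ≈ 9.487
cos θ = (p·q)/(|p||q|) = -101/(11.18·9.487) ≈ -0.9522
θ = arccos(-0.9522) ≈ 162.2°

162.2°


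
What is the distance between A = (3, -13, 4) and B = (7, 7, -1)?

d = √[(x₂-x₁)² + (y₂-y₁)² + (z₂-z₁)²]
  = √[4² + 20² + (-5)²]
  = √[16 + 400 + 25]
  = √441
  ≈ 21

21


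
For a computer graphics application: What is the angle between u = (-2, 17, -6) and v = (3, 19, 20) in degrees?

u·v = (-2)·3 + 17·19 + (-6)·20 = -6 + 323 - 120 = 197
|u| = √((-2)² + 17² + (-6)²) = √329 ≈ 18.14
|v| = √(3² + 19² + 20²) = √770 ≈ 27.75
cos θ = (u·v)/(|u||v|) = 197/(18.14·27.75) ≈ 0.3914
θ = arccos(0.3914) ≈ 66.96°

66.96°


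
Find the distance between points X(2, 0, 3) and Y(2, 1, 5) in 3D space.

d = √[(x₂-x₁)² + (y₂-y₁)² + (z₂-z₁)²]
  = √[0² + 1² + 2²]
  = √[0 + 1 + 4]
  = √5
  ≈ 2.236

2.236


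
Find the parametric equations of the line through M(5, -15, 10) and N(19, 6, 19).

Direction vector d = N - M = (19 - 5, 6 + 15, 19 - 10) = (14, 21, 9)
Parametric form r = M + t·d:
x = 5 + 14t, y = -15 + 21t, z = 10 + 9t

x = 5 + 14t, y = -15 + 21t, z = 10 + 9t


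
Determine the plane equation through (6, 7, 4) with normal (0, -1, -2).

The plane through P with normal n = (a, b, c) satisfies n·(r - P) = 0,
i.e. ax + by + cz = a·x₀ + b·y₀ + c·z₀.
d = 0·6 + (-1)·7 + (-2)·4
  = 0 - 7 - 8
  = -15
Equation: -y - 2z = -15

-y - 2z = -15


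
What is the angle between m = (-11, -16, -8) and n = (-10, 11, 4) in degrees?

m·n = (-11)·(-10) + (-16)·11 + (-8)·4 = 110 - 176 - 32 = -98
|m| = √((-11)² + (-16)² + (-8)²) = √441 ≈ 21
|n| = √((-10)² + 11² + 4²) = √237 ≈ 15.39
cos θ = (m·n)/(|m||n|) = -98/(21·15.39) ≈ -0.3031
θ = arccos(-0.3031) ≈ 107.6°

107.6°


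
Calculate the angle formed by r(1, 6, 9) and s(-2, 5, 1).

r·s = 1·(-2) + 6·5 + 9·1 = -2 + 30 + 9 = 37
|r| = √(1² + 6² + 9²) = √118 ≈ 10.86
|s| = √((-2)² + 5² + 1²) = √30 ≈ 5.477
cos θ = (r·s)/(|r||s|) = 37/(10.86·5.477) ≈ 0.6219
θ = arccos(0.6219) ≈ 51.55°

51.55°


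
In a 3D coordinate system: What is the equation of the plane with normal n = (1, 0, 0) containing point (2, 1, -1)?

The plane through P with normal n = (a, b, c) satisfies n·(r - P) = 0,
i.e. ax + by + cz = a·x₀ + b·y₀ + c·z₀.
d = 1·2 + 0·1 + 0·(-1)
  = 2 + 0 + 0
  = 2
Equation: x = 2

x = 2


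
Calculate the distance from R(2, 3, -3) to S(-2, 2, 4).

d = √[(x₂-x₁)² + (y₂-y₁)² + (z₂-z₁)²]
  = √[(-4)² + (-1)² + 7²]
  = √[16 + 1 + 49]
  = √66
  ≈ 8.124

8.124


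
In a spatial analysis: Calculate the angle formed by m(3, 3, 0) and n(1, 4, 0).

m·n = 3·1 + 3·4 + 0·0 = 3 + 12 + 0 = 15
|m| = √(3² + 3² + 0²) = √18 ≈ 4.243
|n| = √(1² + 4² + 0²) = √17 ≈ 4.123
cos θ = (m·n)/(|m||n|) = 15/(4.243·4.123) ≈ 0.8575
θ = arccos(0.8575) ≈ 30.96°

30.96°


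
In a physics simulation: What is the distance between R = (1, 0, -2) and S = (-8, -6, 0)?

d = √[(x₂-x₁)² + (y₂-y₁)² + (z₂-z₁)²]
  = √[(-9)² + (-6)² + 2²]
  = √[81 + 36 + 4]
  = √121
  ≈ 11

11


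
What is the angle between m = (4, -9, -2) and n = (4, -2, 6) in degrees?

m·n = 4·4 + (-9)·(-2) + (-2)·6 = 16 + 18 - 12 = 22
|m| = √(4² + (-9)² + (-2)²) = √101 ≈ 10.05
|n| = √(4² + (-2)² + 6²) = √56 ≈ 7.483
cos θ = (m·n)/(|m||n|) = 22/(10.05·7.483) ≈ 0.2925
θ = arccos(0.2925) ≈ 72.99°

72.99°


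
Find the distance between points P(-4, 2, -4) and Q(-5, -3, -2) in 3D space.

d = √[(x₂-x₁)² + (y₂-y₁)² + (z₂-z₁)²]
  = √[(-1)² + (-5)² + 2²]
  = √[1 + 25 + 4]
  = √30
  ≈ 5.477

5.477


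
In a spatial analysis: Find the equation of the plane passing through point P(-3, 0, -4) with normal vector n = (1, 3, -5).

The plane through P with normal n = (a, b, c) satisfies n·(r - P) = 0,
i.e. ax + by + cz = a·x₀ + b·y₀ + c·z₀.
d = 1·(-3) + 3·0 + (-5)·(-4)
  = -3 + 0 + 20
  = 17
Equation: x + 3y - 5z = 17

x + 3y - 5z = 17


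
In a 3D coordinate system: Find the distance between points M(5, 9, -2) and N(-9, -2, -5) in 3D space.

d = √[(x₂-x₁)² + (y₂-y₁)² + (z₂-z₁)²]
  = √[(-14)² + (-11)² + (-3)²]
  = √[196 + 121 + 9]
  = √326
  ≈ 18.06

18.06


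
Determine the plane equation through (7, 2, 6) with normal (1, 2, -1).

The plane through P with normal n = (a, b, c) satisfies n·(r - P) = 0,
i.e. ax + by + cz = a·x₀ + b·y₀ + c·z₀.
d = 1·7 + 2·2 + (-1)·6
  = 7 + 4 - 6
  = 5
Equation: x + 2y - z = 5

x + 2y - z = 5


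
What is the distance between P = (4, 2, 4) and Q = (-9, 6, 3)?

d = √[(x₂-x₁)² + (y₂-y₁)² + (z₂-z₁)²]
  = √[(-13)² + 4² + (-1)²]
  = √[169 + 16 + 1]
  = √186
  ≈ 13.64

13.64


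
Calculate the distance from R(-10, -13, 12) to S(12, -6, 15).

d = √[(x₂-x₁)² + (y₂-y₁)² + (z₂-z₁)²]
  = √[22² + 7² + 3²]
  = √[484 + 49 + 9]
  = √542
  ≈ 23.28

23.28


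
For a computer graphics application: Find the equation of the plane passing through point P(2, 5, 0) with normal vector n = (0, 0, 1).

The plane through P with normal n = (a, b, c) satisfies n·(r - P) = 0,
i.e. ax + by + cz = a·x₀ + b·y₀ + c·z₀.
d = 0·2 + 0·5 + 1·0
  = 0 + 0 + 0
  = 0
Equation: z = 0

z = 0


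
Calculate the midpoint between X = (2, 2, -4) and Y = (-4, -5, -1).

M = ((x₁+x₂)/2, (y₁+y₂)/2, (z₁+z₂)/2)
  = ((2 - 4)/2, (2 - 5)/2, (-4 - 1)/2)
  = (-2/2, -3/2, -5/2)
  = (-1, -1.5, -2.5)

(-1, -1.5, -2.5)


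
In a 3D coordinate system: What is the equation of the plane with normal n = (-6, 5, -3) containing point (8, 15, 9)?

The plane through P with normal n = (a, b, c) satisfies n·(r - P) = 0,
i.e. ax + by + cz = a·x₀ + b·y₀ + c·z₀.
d = (-6)·8 + 5·15 + (-3)·9
  = -48 + 75 - 27
  = 0
Equation: -6x + 5y - 3z = 0

-6x + 5y - 3z = 0


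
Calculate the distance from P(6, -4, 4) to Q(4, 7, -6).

d = √[(x₂-x₁)² + (y₂-y₁)² + (z₂-z₁)²]
  = √[(-2)² + 11² + (-10)²]
  = √[4 + 121 + 100]
  = √225
  ≈ 15

15


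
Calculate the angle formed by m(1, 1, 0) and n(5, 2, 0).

m·n = 1·5 + 1·2 + 0·0 = 5 + 2 + 0 = 7
|m| = √(1² + 1² + 0²) = √2 ≈ 1.414
|n| = √(5² + 2² + 0²) = √29 ≈ 5.385
cos θ = (m·n)/(|m||n|) = 7/(1.414·5.385) ≈ 0.9191
θ = arccos(0.9191) ≈ 23.2°

23.2°


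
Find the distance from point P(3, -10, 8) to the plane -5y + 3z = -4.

distance = |a·x₀ + b·y₀ + c·z₀ - d| / √(a² + b² + c²)
  = |0·3 + (-5)·(-10) + 3·8 - (-4)| / √(0² + (-5)² + 3²)
  = |0 + 50 + 24 + 4| / √(0 + 25 + 9)
  = |78| / √34
  = 78 / 5.831
  ≈ 13.38

13.38


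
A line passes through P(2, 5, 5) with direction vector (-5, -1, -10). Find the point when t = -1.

P(t) = P + t·d
  = (2 + (-5)·(-1), 5 + (-1)·(-1), 5 + (-10)·(-1))
  = (2 + 5, 5 + 1, 5 + 10)
  = (7, 6, 15)

(7, 6, 15)


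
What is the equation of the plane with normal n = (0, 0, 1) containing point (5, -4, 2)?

The plane through P with normal n = (a, b, c) satisfies n·(r - P) = 0,
i.e. ax + by + cz = a·x₀ + b·y₀ + c·z₀.
d = 0·5 + 0·(-4) + 1·2
  = 0 + 0 + 2
  = 2
Equation: z = 2

z = 2


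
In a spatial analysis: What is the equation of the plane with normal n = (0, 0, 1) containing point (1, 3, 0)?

The plane through P with normal n = (a, b, c) satisfies n·(r - P) = 0,
i.e. ax + by + cz = a·x₀ + b·y₀ + c·z₀.
d = 0·1 + 0·3 + 1·0
  = 0 + 0 + 0
  = 0
Equation: z = 0

z = 0


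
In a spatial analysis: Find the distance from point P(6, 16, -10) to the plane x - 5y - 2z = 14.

distance = |a·x₀ + b·y₀ + c·z₀ - d| / √(a² + b² + c²)
  = |1·6 + (-5)·16 + (-2)·(-10) - 14| / √(1² + (-5)² + (-2)²)
  = |6 - 80 + 20 - 14| / √(1 + 25 + 4)
  = |-68| / √30
  = 68 / 5.477
  ≈ 12.42

12.42
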